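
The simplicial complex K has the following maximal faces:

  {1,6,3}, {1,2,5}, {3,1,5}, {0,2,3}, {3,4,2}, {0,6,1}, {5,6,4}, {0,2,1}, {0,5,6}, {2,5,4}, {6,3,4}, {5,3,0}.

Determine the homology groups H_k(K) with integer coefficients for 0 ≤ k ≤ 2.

Order the vertices as 0 < 1 < 2 < 3 < 4 < 5 < 6. Listing each simplex with vertices in this order, K has dimension 2 with simplices:

  0-simplices (7): [0], [1], [2], [3], [4], [5], [6]
  1-simplices (18): [0,1], [0,2], [0,3], [0,5], [0,6], [1,2], [1,3], [1,5], [1,6], [2,3], [2,4], [2,5], [3,4], [3,5], [3,6], [4,5], [4,6], [5,6]
  2-simplices (12): [0,1,2], [0,1,6], [0,2,3], [0,3,5], [0,5,6], [1,2,5], [1,3,5], [1,3,6], [2,3,4], [2,4,5], [3,4,6], [4,5,6]

so the chain groups are C_0 ≅ Z^7, C_1 ≅ Z^18, C_2 ≅ Z^12.

The boundary map ∂_1: C_1 → C_0 is given by ∂[p,q] = [q] − [p]. For instance
  ∂[3,6] = [6] − [3].
The resulting 7×18 matrix has rank 6, and its Smith normal form has invariant factors (1,1,1,1,1,1).

Boundary ∂_2: C_2 → C_1 sends each 2-simplex [p,q,r] to [q,r] − [p,r] + [p,q]. For instance
  ∂[4,5,6] = [5,6] − [4,6] + [4,5],
  ∂[1,3,5] = [3,5] − [1,5] + [1,3].
The resulting 18×12 matrix has rank 12, and its Smith normal form has invariant factors (1,1,1,1,1,1,1,1,1,1,1,2).

Now H_k = ker ∂_k / im ∂_{k+1}, so:

  H_0: rank C_0 − rank ∂_1 = 7 − 6 = 1, and the invariant factors of ∂_1 are all 1, so H_0 ≅ Z.
  H_1: rank ker ∂_1 − rank ∂_2 = (18 − 6) − 12 = 0, and ∂_2 has invariant factor 2 > 1, so H_1 ≅ Z_2.
  H_2: rank ker ∂_2 − rank ∂_3 = (12 − 12) − 0 = 0, and there is no ∂_3, so H_2 ≅ 0.

H_0 = Z,  H_1 = Z_2,  H_2 = 0.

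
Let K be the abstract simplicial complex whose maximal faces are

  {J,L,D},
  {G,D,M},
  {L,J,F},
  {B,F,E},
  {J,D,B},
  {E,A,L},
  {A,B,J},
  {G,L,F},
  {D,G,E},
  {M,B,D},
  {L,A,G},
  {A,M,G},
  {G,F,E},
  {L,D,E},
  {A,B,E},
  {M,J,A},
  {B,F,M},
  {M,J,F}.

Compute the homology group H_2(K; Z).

K has 9 vertices, 27 edges, 18 triangles.
rank ∂_2 = 18, rank ∂_3 = 0 ⇒ b_2 = 18 − 18 − 0 = 0. So H_2 = 0.

H_2 = 0.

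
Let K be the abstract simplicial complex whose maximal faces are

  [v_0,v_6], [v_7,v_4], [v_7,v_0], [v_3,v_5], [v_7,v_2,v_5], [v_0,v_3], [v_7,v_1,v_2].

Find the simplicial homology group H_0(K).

We work with the vertex ordering v_0 < v_1 < v_2 < v_3 < v_4 < v_5 < v_6 < v_7. The simplices of K, each written with vertices in increasing order, are:

  0-simplices (8): [v_0], [v_1], [v_2], [v_3], [v_4], [v_5], [v_6], [v_7]
  1-simplices (10): [v_0,v_3], [v_0,v_6], [v_0,v_7], [v_1,v_2], [v_1,v_7], [v_2,v_5], [v_2,v_7], [v_3,v_5], [v_4,v_7], [v_5,v_7]
  2-simplices (2): [v_1,v_2,v_7], [v_2,v_5,v_7]

giving chain groups C_0 ≅ Z^8, C_1 ≅ Z^10, C_2 ≅ Z^2.

The boundary map ∂_1: C_1 → C_0 is given by ∂[p,q] = [q] − [p].
As a 8×10 matrix over Z this has rank 7, with invariant factors (1,1,1,1,1,1,1).

Boundary ∂_2: C_2 → C_1 acts by ∂[p,q,r] = [q,r] − [p,r] + [p,q]. For instance
  ∂[v_2,v_5,v_7] = [v_5,v_7] − [v_2,v_7] + [v_2,v_5],
  ∂[v_1,v_2,v_7] = [v_2,v_7] − [v_1,v_7] + [v_1,v_2].
The 10×2 boundary matrix has rank 2 and Smith normal form diag(1,1).

Computing H_k = (kernel of ∂_k) / (image of ∂_{k+1}):

  H_0: rank C_0 − rank ∂_1 = 8 − 7 = 1, and the invariant factors of ∂_1 are all 1, so H_0 ≅ Z.

H_0 = Z.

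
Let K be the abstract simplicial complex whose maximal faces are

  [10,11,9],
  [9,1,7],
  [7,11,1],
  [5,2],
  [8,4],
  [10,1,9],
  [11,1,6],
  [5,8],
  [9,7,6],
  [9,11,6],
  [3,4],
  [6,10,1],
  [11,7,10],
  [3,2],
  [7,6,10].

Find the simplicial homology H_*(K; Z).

K has 11 vertices, 20 edges, 10 triangles.
rank ∂_0 = 0, rank ∂_1 = 9 ⇒ b_0 = 11 − 0 − 9 = 2; all invariant factors of ∂_1 are 1 so no torsion. So H_0 = Z^2.
rank ∂_1 = 9, rank ∂_2 = 10 ⇒ b_1 = 20 − 9 − 10 = 1; ∂_2 has invariant factor(s) [2] giving torsion. So H_1 = Z ⊕ Z/2Z.
rank ∂_2 = 10, rank ∂_3 = 0 ⇒ b_2 = 10 − 10 − 0 = 0. So H_2 = 0.

H_0 = Z^2,  H_1 = Z ⊕ Z/2Z,  H_2 = 0.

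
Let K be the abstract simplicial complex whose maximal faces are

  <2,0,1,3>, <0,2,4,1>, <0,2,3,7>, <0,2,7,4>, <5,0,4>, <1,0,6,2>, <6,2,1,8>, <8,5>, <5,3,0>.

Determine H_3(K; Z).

H_3 ≅ 0.

We work with the vertex ordering 0 < 1 < 2 < 3 < 4 < 5 < 6 < 7 < 8. The simplices of K, each written with vertices in increasing order, are:

  0-simplices (9): [0], [1], [2], [3], [4], [5], [6], [7], [8]
  1-simplices (23): [0,1], [0,2], [0,3], [0,4], [0,5], [0,6], [0,7], [1,2], [1,3], [1,4], [1,6], [1,8], [2,3], [2,4], [2,6], [2,7], [2,8], [3,5], [3,7], [4,5], [4,7], [5,8], [6,8]
  2-simplices (20): (20 of them)
  3-simplices (6): [0,1,2,3], [0,1,2,4], [0,1,2,6], [0,2,3,7], [0,2,4,7], [1,2,6,8]

giving chain groups C_0 ≅ Z^9, C_1 ≅ Z^23, C_2 ≅ Z^20, C_3 ≅ Z^6.

Boundary ∂_1: C_1 → C_0 sends each edge [p,q] (with p < q) to q − p. For instance
  ∂[3,7] = [7] − [3].
The resulting 9×23 matrix has rank 8, and its Smith normal form has invariant factors (1,1,1,1,1,1,1,1).

The boundary map ∂_2: C_2 → C_1 acts by ∂[p,q,r] = [q,r] − [p,r] + [p,q]. For instance
  ∂[2,4,7] = [4,7] − [2,7] + [2,4],
  ∂[0,4,7] = [4,7] − [0,7] + [0,4].
This gives a 23×20 integer matrix of rank 14; reducing to Smith normal form yields diagonal entries (1,1,1,1,1,1,1,1,1,1,1,1,1,1).

The boundary map ∂_3: C_3 → C_2 sends each 3-simplex σ to the alternating sum Σ_i (−1)^i (σ with its i-th vertex removed). For instance
  ∂[0,1,2,6] = [1,2,6] − [0,2,6] + [0,1,6] − [0,1,2],
  ∂[0,2,4,7] = [2,4,7] − [0,4,7] + [0,2,7] − [0,2,4].
The resulting 20×6 matrix has rank 6, and its Smith normal form has invariant factors (1,1,1,1,1,1).

Now H_k = ker ∂_k / im ∂_{k+1}, so:

  H_3: rank ker ∂_3 − rank ∂_4 = (6 − 6) − 0 = 0, and there is no ∂_4, so H_3 ≅ 0.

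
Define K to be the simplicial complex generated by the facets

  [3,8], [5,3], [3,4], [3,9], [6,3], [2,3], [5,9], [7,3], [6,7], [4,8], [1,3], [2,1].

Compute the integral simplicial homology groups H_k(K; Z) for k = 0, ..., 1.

H_0 = Z,  H_1 = Z^4.

Fix the vertex order 1 < 2 < 3 < 4 < 5 < 6 < 7 < 8 < 9 and write every simplex with vertices in increasing order. Then dim K = 1 and the simplices of K are:

  0-simplices (9): [1], [2], [3], [4], [5], [6], [7], [8], [9]
  1-simplices (12): [1,2], [1,3], [2,3], [3,4], [3,5], [3,6], [3,7], [3,8], [3,9], [4,8], [5,9], [6,7]

Hence C_0 ≅ Z^9, C_1 ≅ Z^12.

The boundary map ∂_1: C_1 → C_0 maps an edge to its endpoints' difference, ∂[p,q] = q − p. For instance
  ∂[4,8] = [8] − [4].
The 9×12 boundary matrix has rank 8 and Smith normal form diag(1,1,1,1,1,1,1,1).

Now H_k = ker ∂_k / im ∂_{k+1}, so:

  H_0: rank C_0 − rank ∂_1 = 9 − 8 = 1, and the invariant factors of ∂_1 are all 1, so H_0 ≅ Z.
  H_1: rank ker ∂_1 − rank ∂_2 = (12 − 8) − 0 = 4, and there is no ∂_2, so H_1 ≅ Z^4.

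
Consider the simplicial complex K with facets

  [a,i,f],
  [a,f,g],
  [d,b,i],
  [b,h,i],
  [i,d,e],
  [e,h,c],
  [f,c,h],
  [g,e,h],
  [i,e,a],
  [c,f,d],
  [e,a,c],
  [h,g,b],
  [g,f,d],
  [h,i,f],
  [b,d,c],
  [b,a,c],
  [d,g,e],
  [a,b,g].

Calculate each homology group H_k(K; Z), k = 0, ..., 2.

K has 9 vertices, 27 edges, 18 triangles.
rank ∂_0 = 0, rank ∂_1 = 8 ⇒ b_0 = 9 − 0 − 8 = 1; all invariant factors of ∂_1 are 1 so no torsion. So H_0 = Z.
rank ∂_1 = 8, rank ∂_2 = 17 ⇒ b_1 = 27 − 8 − 17 = 2; all invariant factors of ∂_2 are 1 so no torsion. So H_1 = Z^2.
rank ∂_2 = 17, rank ∂_3 = 0 ⇒ b_2 = 18 − 17 − 0 = 1. So H_2 = Z.

H_0 ≅ Z,  H_1 ≅ Z^2,  H_2 ≅ Z.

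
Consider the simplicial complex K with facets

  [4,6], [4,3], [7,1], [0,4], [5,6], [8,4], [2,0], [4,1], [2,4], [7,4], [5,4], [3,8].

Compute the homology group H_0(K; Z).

H_0 = Z.

Fix the vertex order 0 < 1 < 2 < 3 < 4 < 5 < 6 < 7 < 8 and write every simplex with vertices in increasing order. Then dim K = 1 and the simplices of K are:

  0-simplices (9): [0], [1], [2], [3], [4], [5], [6], [7], [8]
  1-simplices (12): [0,2], [0,4], [1,4], [1,7], [2,4], [3,4], [3,8], [4,5], [4,6], [4,7], [4,8], [5,6]

Hence C_0 ≅ Z^9, C_1 ≅ Z^12.

Boundary ∂_1: C_1 → C_0 is given by ∂[p,q] = [q] − [p]. For instance
  ∂[3,8] = [8] − [3].
This gives a 9×12 integer matrix of rank 8; reducing to Smith normal form yields diagonal entries (1,1,1,1,1,1,1,1).

Reading off H_k = ker ∂_k / im ∂_{k+1}:

  H_0: rank C_0 − rank ∂_1 = 9 − 8 = 1, and the invariant factors of ∂_1 are all 1, so H_0 ≅ Z.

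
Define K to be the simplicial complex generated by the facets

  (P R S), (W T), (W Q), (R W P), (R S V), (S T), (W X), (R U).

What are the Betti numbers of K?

K has 9 vertices, 12 edges, 3 triangles.
rank ∂_0 = 0, rank ∂_1 = 8 ⇒ b_0 = 9 − 0 − 8 = 1; all invariant factors of ∂_1 are 1 so no torsion. So H_0 = Z.
rank ∂_1 = 8, rank ∂_2 = 3 ⇒ b_1 = 12 − 8 − 3 = 1; all invariant factors of ∂_2 are 1 so no torsion. So H_1 = Z.
rank ∂_2 = 3, rank ∂_3 = 0 ⇒ b_2 = 3 − 3 − 0 = 0. So H_2 = 0.

b_0 = 1, b_1 = 1, b_2 = 0.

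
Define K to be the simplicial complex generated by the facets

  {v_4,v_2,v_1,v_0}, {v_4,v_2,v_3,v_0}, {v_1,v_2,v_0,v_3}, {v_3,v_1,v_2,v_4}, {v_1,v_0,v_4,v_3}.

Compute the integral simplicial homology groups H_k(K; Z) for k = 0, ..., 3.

H_0 ≅ Z,  H_1 = 0,  H_2 = 0,  H_3 ≅ Z.

K has 5 vertices, 10 edges, 10 triangles, 5 3-simplices.
rank ∂_0 = 0, rank ∂_1 = 4 ⇒ b_0 = 5 − 0 − 4 = 1; all invariant factors of ∂_1 are 1 so no torsion. So H_0 = Z.
rank ∂_1 = 4, rank ∂_2 = 6 ⇒ b_1 = 10 − 4 − 6 = 0; all invariant factors of ∂_2 are 1 so no torsion. So H_1 = 0.
rank ∂_2 = 6, rank ∂_3 = 4 ⇒ b_2 = 10 − 6 − 4 = 0; all invariant factors of ∂_3 are 1 so no torsion. So H_2 = 0.
rank ∂_3 = 4, rank ∂_4 = 0 ⇒ b_3 = 5 − 4 − 0 = 1. So H_3 = Z.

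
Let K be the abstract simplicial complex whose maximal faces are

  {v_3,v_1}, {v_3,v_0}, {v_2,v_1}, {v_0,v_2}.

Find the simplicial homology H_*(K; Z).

Fix the vertex order v_0 < v_1 < v_2 < v_3 and write every simplex with vertices in increasing order. Then dim K = 1 and the simplices of K are:

  0-simplices (4): [v_0], [v_1], [v_2], [v_3]
  1-simplices (4): [v_0,v_2], [v_0,v_3], [v_1,v_2], [v_1,v_3]

giving chain groups C_0 ≅ Z^4, C_1 ≅ Z^4.

Boundary ∂_1: C_1 → C_0 maps an edge to its endpoints' difference, ∂[p,q] = q − p.
As a 4×4 matrix over Z this has rank 3, with invariant factors (1,1,1).

Computing H_k = (kernel of ∂_k) / (image of ∂_{k+1}):

  H_0: rank C_0 − rank ∂_1 = 4 − 3 = 1, and the invariant factors of ∂_1 are all 1, so H_0 = Z.
  H_1: rank ker ∂_1 − rank ∂_2 = (4 − 3) − 0 = 1, and there is no ∂_2, so H_1 = Z.

As a check, the Euler characteristic is 4 − 4 = 0, which agrees with 1 − 1 = 0.

H_0 ≅ Z,  H_1 ≅ Z.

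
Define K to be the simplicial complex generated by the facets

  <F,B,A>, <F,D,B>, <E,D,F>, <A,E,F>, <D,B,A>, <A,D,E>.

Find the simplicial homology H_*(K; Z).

We work with the vertex ordering A < B < D < E < F. The simplices of K, each written with vertices in increasing order, are:

  0-simplices (5): A, B, D, E, F
  1-simplices (9): AB, AD, AE, AF, BD, BF, DE, DF, EF
  2-simplices (6): ABD, ABF, ADE, AEF, BDF, DEF

giving chain groups C_0 ≅ Z^5, C_1 ≅ Z^9, C_2 ≅ Z^6.

The boundary map ∂_1: C_1 → C_0 sends each edge [p,q] (with p < q) to q − p. For instance
  ∂BD = D − B.
This gives a 5×9 integer matrix of rank 4; reducing to Smith normal form yields diagonal entries (1,1,1,1).

∂_2: C_2 → C_1 sends each 2-simplex [p,q,r] to [q,r] − [p,r] + [p,q]. For instance
  ∂ADE = DE − AE + AD,
  ∂AEF = EF − AF + AE.
This gives a 9×6 integer matrix of rank 5; reducing to Smith normal form yields diagonal entries (1,1,1,1,1).

Reading off H_k = ker ∂_k / im ∂_{k+1}:

  H_0: rank C_0 − rank ∂_1 = 5 − 4 = 1, and the invariant factors of ∂_1 are all 1, so H_0 = Z.
  H_1: rank ker ∂_1 − rank ∂_2 = (9 − 4) − 5 = 0, and the invariant factors of ∂_2 are all 1, so H_1 = 0.
  H_2: rank ker ∂_2 − rank ∂_3 = (6 − 5) − 0 = 1, and there is no ∂_3, so H_2 = Z.

H_0 ≅ Z,  H_1 = 0,  H_2 ≅ Z.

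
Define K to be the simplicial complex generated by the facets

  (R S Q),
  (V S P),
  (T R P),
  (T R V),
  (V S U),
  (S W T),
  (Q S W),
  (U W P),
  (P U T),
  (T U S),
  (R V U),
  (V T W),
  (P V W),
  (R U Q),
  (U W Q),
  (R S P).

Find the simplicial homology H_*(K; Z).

H_0 ≅ Z,  H_1 ≅ Z^2,  H_2 ≅ Z.

Order the vertices as P < Q < R < S < T < U < V < W. Listing each simplex with vertices in this order, K has dimension 2 with simplices:

  0-simplices (8): P, Q, R, S, T, U, V, W
  1-simplices (24): PR, PS, PT, PU, PV, PW, QR, QS, QU, QW, RS, RT, RU, RV, ST, SU, SV, SW, TU, TV, TW, UV, UW, VW
  2-simplices (16): PRS, PRT, PSV, PTU, PUW, PVW, QRS, QRU, QSW, QUW, RTV, RUV, STU, STW, SUV, TVW

so the chain groups are C_0 ≅ Z^8, C_1 ≅ Z^24, C_2 ≅ Z^16.

∂_1: C_1 → C_0 is given by ∂[p,q] = [q] − [p]. For instance
  ∂PR = R − P.
The resulting 8×24 matrix has rank 7, and its Smith normal form has invariant factors (1,1,1,1,1,1,1).

The boundary map ∂_2: C_2 → C_1 maps a triangle to the signed sum of its edges. For instance
  ∂QSW = SW − QW + QS,
  ∂PSV = SV − PV + PS.
The resulting 24×16 matrix has rank 15, and its Smith normal form has invariant factors (1,1,1,1,1,1,1,1,1,1,1,1,1,1,1).

Now H_k = ker ∂_k / im ∂_{k+1}, so:

  H_0: rank C_0 − rank ∂_1 = 8 − 7 = 1, and the invariant factors of ∂_1 are all 1, so H_0 ≅ Z.
  H_1: rank ker ∂_1 − rank ∂_2 = (24 − 7) − 15 = 2, and the invariant factors of ∂_2 are all 1, so H_1 ≅ Z^2.
  H_2: rank ker ∂_2 − rank ∂_3 = (16 − 15) − 0 = 1, and there is no ∂_3, so H_2 ≅ Z.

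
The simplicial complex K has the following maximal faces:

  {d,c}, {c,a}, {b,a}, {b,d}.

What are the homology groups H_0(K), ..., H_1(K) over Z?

H_0 = Z,  H_1 = Z.

Order the vertices as a < b < c < d. Listing each simplex with vertices in this order, K has dimension 1 with simplices:

  0-simplices (4): a, b, c, d
  1-simplices (4): ab, ac, bd, cd

so the chain groups are C_0 ≅ Z^4, C_1 ≅ Z^4.

Boundary ∂_1: C_1 → C_0 is given by ∂[p,q] = [q] − [p].
This gives a 4×4 integer matrix of rank 3; reducing to Smith normal form yields diagonal entries (1,1,1).

Reading off H_k = ker ∂_k / im ∂_{k+1}:

  H_0: rank C_0 − rank ∂_1 = 4 − 3 = 1, and the invariant factors of ∂_1 are all 1, so H_0 = Z.
  H_1: rank ker ∂_1 − rank ∂_2 = (4 − 3) − 0 = 1, and there is no ∂_2, so H_1 = Z.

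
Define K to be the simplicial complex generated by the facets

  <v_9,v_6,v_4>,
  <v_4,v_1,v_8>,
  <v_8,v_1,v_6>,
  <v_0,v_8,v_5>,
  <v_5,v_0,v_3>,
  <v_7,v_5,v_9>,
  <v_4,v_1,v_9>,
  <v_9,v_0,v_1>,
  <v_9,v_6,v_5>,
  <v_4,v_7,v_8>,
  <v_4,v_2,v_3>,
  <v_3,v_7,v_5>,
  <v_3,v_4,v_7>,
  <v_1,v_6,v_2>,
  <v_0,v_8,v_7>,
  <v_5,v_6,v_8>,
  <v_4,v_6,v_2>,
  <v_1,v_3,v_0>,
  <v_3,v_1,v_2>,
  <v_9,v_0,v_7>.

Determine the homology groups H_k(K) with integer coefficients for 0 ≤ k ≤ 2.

Take the total order v_0 < v_1 < v_2 < v_3 < v_4 < v_5 < v_6 < v_7 < v_8 < v_9 on the vertex set. Then K (dimension 2) consists of the simplices:

  0-simplices (10): [v_0], [v_1], [v_2], [v_3], [v_4], [v_5], [v_6], [v_7], [v_8], [v_9]
  1-simplices (30): (30 of them)
  2-simplices (20): (20 of them)

Hence C_0 ≅ Z^10, C_1 ≅ Z^30, C_2 ≅ Z^20.

The boundary map ∂_1: C_1 → C_0 is given by ∂[p,q] = [q] − [p]. For instance
  ∂[v_0,v_9] = [v_9] − [v_0].
The 10×30 boundary matrix has rank 9 and Smith normal form diag(1,1,1,1,1,1,1,1,1).

The boundary map ∂_2: C_2 → C_1 maps a triangle to the signed sum of its edges. For instance
  ∂[v_0,v_1,v_3] = [v_1,v_3] − [v_0,v_3] + [v_0,v_1],
  ∂[v_0,v_7,v_9] = [v_7,v_9] − [v_0,v_9] + [v_0,v_7].
The 30×20 boundary matrix has rank 20 and Smith normal form diag(1,1,1,1,1,1,1,1,1,1,1,1,1,1,1,1,1,1,1,2).

From H_k ≅ ker(∂_k) / im(∂_{k+1}) we obtain:

  H_0: rank C_0 − rank ∂_1 = 10 − 9 = 1, and the invariant factors of ∂_1 are all 1, so H_0 = Z.
  H_1: rank ker ∂_1 − rank ∂_2 = (30 − 9) − 20 = 1, and ∂_2 has invariant factor 2 > 1, so H_1 = Z ⊕ Z/2Z.
  H_2: rank ker ∂_2 − rank ∂_3 = (20 − 20) − 0 = 0, and there is no ∂_3, so H_2 = 0.

H_0 ≅ Z,  H_1 ≅ Z ⊕ Z/2Z,  H_2 = 0.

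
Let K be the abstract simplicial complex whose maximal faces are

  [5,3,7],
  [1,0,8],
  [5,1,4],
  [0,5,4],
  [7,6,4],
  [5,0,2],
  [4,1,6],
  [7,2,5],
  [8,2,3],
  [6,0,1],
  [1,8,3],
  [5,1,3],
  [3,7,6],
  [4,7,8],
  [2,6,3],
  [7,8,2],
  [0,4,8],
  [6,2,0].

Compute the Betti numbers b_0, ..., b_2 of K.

b_0 = 1, b_1 = 1, b_2 = 0.

Order the vertices as 0 < 1 < 2 < 3 < 4 < 5 < 6 < 7 < 8. Listing each simplex with vertices in this order, K has dimension 2 with simplices:

  0-simplices (9): [0], [1], [2], [3], [4], [5], [6], [7], [8]
  1-simplices (27): (27 of them)
  2-simplices (18): [0,1,6], [0,1,8], [0,2,5], [0,2,6], [0,4,5], [0,4,8], [1,3,5], [1,3,8], [1,4,5], [1,4,6], [2,3,6], [2,3,8], [2,5,7], [2,7,8], [3,5,7], [3,6,7], [4,6,7], [4,7,8]

giving chain groups C_0 ≅ Z^9, C_1 ≅ Z^27, C_2 ≅ Z^18.

∂_1: C_1 → C_0 is given by ∂[p,q] = [q] − [p].
The 9×27 boundary matrix has rank 8 and Smith normal form diag(1,1,1,1,1,1,1,1).

The boundary map ∂_2: C_2 → C_1 maps a triangle to the signed sum of its edges. For instance
  ∂[2,5,7] = [5,7] − [2,7] + [2,5],
  ∂[0,4,5] = [4,5] − [0,5] + [0,4].
As a 27×18 matrix over Z this has rank 18, with invariant factors (1,1,1,1,1,1,1,1,1,1,1,1,1,1,1,1,1,2).

From H_k ≅ ker(∂_k) / im(∂_{k+1}) we obtain:

  H_0: rank C_0 − rank ∂_1 = 9 − 8 = 1, and the invariant factors of ∂_1 are all 1, so H_0 = Z.
  H_1: rank ker ∂_1 − rank ∂_2 = (27 − 8) − 18 = 1, and ∂_2 has invariant factor 2 > 1, so H_1 = Z ⊕ Z/2Z.
  H_2: rank ker ∂_2 − rank ∂_3 = (18 − 18) − 0 = 0, and there is no ∂_3, so H_2 = 0.

As a check, the Euler characteristic is 9 − 27 + 18 = 0, which agrees with 1 − 1 + 0 = 0.

Hence the Betti numbers are b_0 = 1, b_1 = 1, b_2 = 0.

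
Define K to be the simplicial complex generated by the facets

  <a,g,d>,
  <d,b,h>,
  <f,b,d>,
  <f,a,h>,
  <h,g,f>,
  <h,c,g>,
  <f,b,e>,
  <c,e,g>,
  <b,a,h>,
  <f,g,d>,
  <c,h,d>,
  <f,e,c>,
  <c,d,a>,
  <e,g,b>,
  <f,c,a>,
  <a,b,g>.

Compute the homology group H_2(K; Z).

Fix the vertex order a < b < c < d < e < f < g < h and write every simplex with vertices in increasing order. Then dim K = 2 and the simplices of K are:

  0-simplices (8): a, b, c, d, e, f, g, h
  1-simplices (24): ab, ac, ad, af, ag, ah, bd, be, bf, bg, bh, cd, ce, cf, cg, ch, df, dg, dh, ef, eg, fg, fh, gh
  2-simplices (16): abg, abh, acd, acf, adg, afh, bdf, bdh, bef, beg, cdh, cef, ceg, cgh, dfg, fgh

giving chain groups C_0 ≅ Z^8, C_1 ≅ Z^24, C_2 ≅ Z^16.

The boundary map ∂_1: C_1 → C_0 is given by ∂[p,q] = [q] − [p].
The resulting 8×24 matrix has rank 7, and its Smith normal form has invariant factors (1,1,1,1,1,1,1).

Boundary ∂_2: C_2 → C_1 sends each 2-simplex [p,q,r] to [q,r] − [p,r] + [p,q]. For instance
  ∂afh = fh − ah + af,
  ∂bdh = dh − bh + bd.
The resulting 24×16 matrix has rank 15, and its Smith normal form has invariant factors (1,1,1,1,1,1,1,1,1,1,1,1,1,1,1).

Now H_k = ker ∂_k / im ∂_{k+1}, so:

  H_2: rank ker ∂_2 − rank ∂_3 = (16 − 15) − 0 = 1, and there is no ∂_3, so H_2 ≅ Z.

H_2 = Z.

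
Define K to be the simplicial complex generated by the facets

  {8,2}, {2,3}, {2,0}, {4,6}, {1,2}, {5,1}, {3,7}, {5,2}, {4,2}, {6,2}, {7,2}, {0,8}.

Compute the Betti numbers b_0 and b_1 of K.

b_0 = 1, b_1 = 4.

We work with the vertex ordering 0 < 1 < 2 < 3 < 4 < 5 < 6 < 7 < 8. The simplices of K, each written with vertices in increasing order, are:

  0-simplices (9): [0], [1], [2], [3], [4], [5], [6], [7], [8]
  1-simplices (12): [0,2], [0,8], [1,2], [1,5], [2,3], [2,4], [2,5], [2,6], [2,7], [2,8], [3,7], [4,6]

Hence C_0 ≅ Z^9, C_1 ≅ Z^12.

The boundary map ∂_1: C_1 → C_0 sends each edge [p,q] (with p < q) to q − p.
This gives a 9×12 integer matrix of rank 8; reducing to Smith normal form yields diagonal entries (1,1,1,1,1,1,1,1).

Reading off H_k = ker ∂_k / im ∂_{k+1}:

  H_0: rank C_0 − rank ∂_1 = 9 − 8 = 1, and the invariant factors of ∂_1 are all 1, so H_0 ≅ Z.
  H_1: rank ker ∂_1 − rank ∂_2 = (12 − 8) − 0 = 4, and there is no ∂_2, so H_1 ≅ Z^4.

Hence the Betti numbers are b_0 = 1, b_1 = 4.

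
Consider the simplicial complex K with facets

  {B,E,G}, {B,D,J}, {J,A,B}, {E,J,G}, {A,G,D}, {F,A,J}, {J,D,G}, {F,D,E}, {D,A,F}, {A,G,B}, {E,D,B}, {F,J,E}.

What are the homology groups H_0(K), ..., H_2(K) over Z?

H_0 ≅ Z,  H_1 ≅ Z/2,  H_2 = 0.

We work with the vertex ordering A < B < D < E < F < G < J. The simplices of K, each written with vertices in increasing order, are:

  0-simplices (7): A, B, D, E, F, G, J
  1-simplices (18): AB, AD, AF, AG, AJ, BD, BE, BG, BJ, DE, DF, DG, DJ, EF, EG, EJ, FJ, GJ
  2-simplices (12): ABG, ABJ, ADF, ADG, AFJ, BDE, BDJ, BEG, DEF, DGJ, EFJ, EGJ

giving chain groups C_0 ≅ Z^7, C_1 ≅ Z^18, C_2 ≅ Z^12.

∂_1: C_1 → C_0 is given by ∂[p,q] = [q] − [p].
This gives a 7×18 integer matrix of rank 6; reducing to Smith normal form yields diagonal entries (1,1,1,1,1,1).

Boundary ∂_2: C_2 → C_1 sends each 2-simplex [p,q,r] to [q,r] − [p,r] + [p,q]. For instance
  ∂BDE = DE − BE + BD,
  ∂BDJ = DJ − BJ + BD.
The 18×12 boundary matrix has rank 12 and Smith normal form diag(1,1,1,1,1,1,1,1,1,1,1,2).

Now H_k = ker ∂_k / im ∂_{k+1}, so:

  H_0: rank C_0 − rank ∂_1 = 7 − 6 = 1, and the invariant factors of ∂_1 are all 1, so H_0 = Z.
  H_1: rank ker ∂_1 − rank ∂_2 = (18 − 6) − 12 = 0, and ∂_2 has invariant factor 2 > 1, so H_1 = Z/2.
  H_2: rank ker ∂_2 − rank ∂_3 = (12 − 12) − 0 = 0, and there is no ∂_3, so H_2 = 0.

(K is a triangulation of the real projective plane RP^2.)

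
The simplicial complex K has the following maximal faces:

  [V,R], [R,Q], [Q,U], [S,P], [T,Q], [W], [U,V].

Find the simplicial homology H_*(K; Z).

Order the vertices as P < Q < R < S < T < U < V < W. Listing each simplex with vertices in this order, K has dimension 1 with simplices:

  0-simplices (8): P, Q, R, S, T, U, V, W
  1-simplices (6): PS, QR, QT, QU, RV, UV

Hence C_0 ≅ Z^8, C_1 ≅ Z^6.

Boundary ∂_1: C_1 → C_0 is given by ∂[p,q] = [q] − [p].
The 8×6 boundary matrix has rank 5 and Smith normal form diag(1,1,1,1,1).

Now H_k = ker ∂_k / im ∂_{k+1}, so:

  H_0: rank C_0 − rank ∂_1 = 8 − 5 = 3, and the invariant factors of ∂_1 are all 1, so H_0 ≅ Z^3.
  H_1: rank ker ∂_1 − rank ∂_2 = (6 − 5) − 0 = 1, and there is no ∂_2, so H_1 ≅ Z.

H_0 = Z^3,  H_1 = Z.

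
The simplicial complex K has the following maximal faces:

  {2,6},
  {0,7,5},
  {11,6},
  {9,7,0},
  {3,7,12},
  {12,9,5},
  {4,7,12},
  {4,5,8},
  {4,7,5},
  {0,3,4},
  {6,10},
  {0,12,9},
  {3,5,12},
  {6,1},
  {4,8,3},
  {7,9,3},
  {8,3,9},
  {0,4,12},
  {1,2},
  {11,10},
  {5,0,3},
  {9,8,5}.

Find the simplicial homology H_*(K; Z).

H_0 ≅ Z^2,  H_1 ≅ Z^4,  H_2 ≅ Z.

Order the vertices as 0 < 1 < 2 < 3 < 4 < 5 < 6 < 7 < 8 < 9 < 10 < 11 < 12. Listing each simplex with vertices in this order, K has dimension 2 with simplices:

  0-simplices (13): [0], [1], [2], [3], [4], [5], [6], [7], [8], [9], [10], [11], [12]
  1-simplices (30): (30 of them)
  2-simplices (16): [0,3,4], [0,3,5], [0,4,12], [0,5,7], [0,7,9], [0,9,12], [3,4,8], [3,5,12], [3,7,9], [3,7,12], [3,8,9], [4,5,7], [4,5,8], [4,7,12], [5,8,9], [5,9,12]

Hence C_0 ≅ Z^13, C_1 ≅ Z^30, C_2 ≅ Z^16.

Boundary ∂_1: C_1 → C_0 maps an edge to its endpoints' difference, ∂[p,q] = q − p. For instance
  ∂[1,2] = [2] − [1].
The 13×30 boundary matrix has rank 11 and Smith normal form diag(1,1,1,1,1,1,1,1,1,1,1).

The boundary map ∂_2: C_2 → C_1 maps a triangle to the signed sum of its edges. For instance
  ∂[3,5,12] = [5,12] − [3,12] + [3,5],
  ∂[4,5,7] = [5,7] − [4,7] + [4,5].
As a 30×16 matrix over Z this has rank 15, with invariant factors (1,1,1,1,1,1,1,1,1,1,1,1,1,1,1).

Computing H_k = (kernel of ∂_k) / (image of ∂_{k+1}):

  H_0: rank C_0 − rank ∂_1 = 13 − 11 = 2, and the invariant factors of ∂_1 are all 1, so H_0 = Z^2.
  H_1: rank ker ∂_1 − rank ∂_2 = (30 − 11) − 15 = 4, and the invariant factors of ∂_2 are all 1, so H_1 = Z^4.
  H_2: rank ker ∂_2 − rank ∂_3 = (16 − 15) − 0 = 1, and there is no ∂_3, so H_2 = Z.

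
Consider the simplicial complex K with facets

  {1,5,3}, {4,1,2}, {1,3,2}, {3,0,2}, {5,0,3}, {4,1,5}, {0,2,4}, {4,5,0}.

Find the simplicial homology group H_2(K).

H_2 = Z.

Fix the vertex order 0 < 1 < 2 < 3 < 4 < 5 and write every simplex with vertices in increasing order. Then dim K = 2 and the simplices of K are:

  0-simplices (6): [0], [1], [2], [3], [4], [5]
  1-simplices (12): [0,2], [0,3], [0,4], [0,5], [1,2], [1,3], [1,4], [1,5], [2,3], [2,4], [3,5], [4,5]
  2-simplices (8): [0,2,3], [0,2,4], [0,3,5], [0,4,5], [1,2,3], [1,2,4], [1,3,5], [1,4,5]

so the chain groups are C_0 ≅ Z^6, C_1 ≅ Z^12, C_2 ≅ Z^8.

∂_1: C_1 → C_0 is given by ∂[p,q] = [q] − [p]. For instance
  ∂[0,5] = [5] − [0].
The 6×12 boundary matrix has rank 5 and Smith normal form diag(1,1,1,1,1).

Boundary ∂_2: C_2 → C_1 acts by ∂[p,q,r] = [q,r] − [p,r] + [p,q]. For instance
  ∂[0,2,4] = [2,4] − [0,4] + [0,2],
  ∂[0,2,3] = [2,3] − [0,3] + [0,2].
The 12×8 boundary matrix has rank 7 and Smith normal form diag(1,1,1,1,1,1,1).

Computing H_k = (kernel of ∂_k) / (image of ∂_{k+1}):

  H_2: rank ker ∂_2 − rank ∂_3 = (8 − 7) − 0 = 1, and there is no ∂_3, so H_2 ≅ Z.

(K is a triangulation of the 2-sphere S^2.)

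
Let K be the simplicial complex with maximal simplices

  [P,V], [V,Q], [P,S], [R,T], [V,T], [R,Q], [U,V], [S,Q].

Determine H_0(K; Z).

H_0 ≅ Z.

We work with the vertex ordering P < Q < R < S < T < U < V. The simplices of K, each written with vertices in increasing order, are:

  0-simplices (7): P, Q, R, S, T, U, V
  1-simplices (8): PS, PV, QR, QS, QV, RT, TV, UV

giving chain groups C_0 ≅ Z^7, C_1 ≅ Z^8.

Boundary ∂_1: C_1 → C_0 sends each edge [p,q] (with p < q) to q − p. For instance
  ∂UV = V − U.
This gives a 7×8 integer matrix of rank 6; reducing to Smith normal form yields diagonal entries (1,1,1,1,1,1).

From H_k ≅ ker(∂_k) / im(∂_{k+1}) we obtain:

  H_0: rank C_0 − rank ∂_1 = 7 − 6 = 1, and the invariant factors of ∂_1 are all 1, so H_0 = Z.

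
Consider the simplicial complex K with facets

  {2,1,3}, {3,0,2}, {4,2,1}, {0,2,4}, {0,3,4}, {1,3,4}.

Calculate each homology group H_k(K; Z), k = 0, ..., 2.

Fix the vertex order 0 < 1 < 2 < 3 < 4 and write every simplex with vertices in increasing order. Then dim K = 2 and the simplices of K are:

  0-simplices (5): [0], [1], [2], [3], [4]
  1-simplices (9): [0,2], [0,3], [0,4], [1,2], [1,3], [1,4], [2,3], [2,4], [3,4]
  2-simplices (6): [0,2,3], [0,2,4], [0,3,4], [1,2,3], [1,2,4], [1,3,4]

giving chain groups C_0 ≅ Z^5, C_1 ≅ Z^9, C_2 ≅ Z^6.

The boundary map ∂_1: C_1 → C_0 maps an edge to its endpoints' difference, ∂[p,q] = q − p. For instance
  ∂[0,4] = [4] − [0].
The resulting 5×9 matrix has rank 4, and its Smith normal form has invariant factors (1,1,1,1).

The boundary map ∂_2: C_2 → C_1 acts by ∂[p,q,r] = [q,r] − [p,r] + [p,q]. For instance
  ∂[1,2,4] = [2,4] − [1,4] + [1,2],
  ∂[1,2,3] = [2,3] − [1,3] + [1,2].
This gives a 9×6 integer matrix of rank 5; reducing to Smith normal form yields diagonal entries (1,1,1,1,1).

Reading off H_k = ker ∂_k / im ∂_{k+1}:

  H_0: rank C_0 − rank ∂_1 = 5 − 4 = 1, and the invariant factors of ∂_1 are all 1, so H_0 ≅ Z.
  H_1: rank ker ∂_1 − rank ∂_2 = (9 − 4) − 5 = 0, and the invariant factors of ∂_2 are all 1, so H_1 ≅ 0.
  H_2: rank ker ∂_2 − rank ∂_3 = (6 − 5) − 0 = 1, and there is no ∂_3, so H_2 ≅ Z.

H_0 ≅ Z,  H_1 = 0,  H_2 ≅ Z.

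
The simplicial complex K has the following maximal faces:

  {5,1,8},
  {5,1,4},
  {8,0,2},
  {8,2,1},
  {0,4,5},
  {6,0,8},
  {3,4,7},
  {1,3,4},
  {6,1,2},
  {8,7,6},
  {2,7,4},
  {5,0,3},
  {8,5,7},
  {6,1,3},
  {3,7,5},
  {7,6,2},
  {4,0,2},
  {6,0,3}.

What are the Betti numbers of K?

b_0 = 1, b_1 = 1, b_2 = 0.

Take the total order 0 < 1 < 2 < 3 < 4 < 5 < 6 < 7 < 8 on the vertex set. Then K (dimension 2) consists of the simplices:

  0-simplices (9): [0], [1], [2], [3], [4], [5], [6], [7], [8]
  1-simplices (27): (27 of them)
  2-simplices (18): [0,2,4], [0,2,8], [0,3,5], [0,3,6], [0,4,5], [0,6,8], [1,2,6], [1,2,8], [1,3,4], [1,3,6], [1,4,5], [1,5,8], [2,4,7], [2,6,7], [3,4,7], [3,5,7], [5,7,8], [6,7,8]

Hence C_0 ≅ Z^9, C_1 ≅ Z^27, C_2 ≅ Z^18.

The boundary map ∂_1: C_1 → C_0 is given by ∂[p,q] = [q] − [p]. For instance
  ∂[1,4] = [4] − [1].
This gives a 9×27 integer matrix of rank 8; reducing to Smith normal form yields diagonal entries (1,1,1,1,1,1,1,1).

∂_2: C_2 → C_1 sends each 2-simplex [p,q,r] to [q,r] − [p,r] + [p,q]. For instance
  ∂[0,4,5] = [4,5] − [0,5] + [0,4],
  ∂[0,3,6] = [3,6] − [0,6] + [0,3].
As a 27×18 matrix over Z this has rank 18, with invariant factors (1,1,1,1,1,1,1,1,1,1,1,1,1,1,1,1,1,2).

Reading off H_k = ker ∂_k / im ∂_{k+1}:

  H_0: rank C_0 − rank ∂_1 = 9 − 8 = 1, and the invariant factors of ∂_1 are all 1, so H_0 ≅ Z.
  H_1: rank ker ∂_1 − rank ∂_2 = (27 − 8) − 18 = 1, and ∂_2 has invariant factor 2 > 1, so H_1 ≅ Z × Z/2.
  H_2: rank ker ∂_2 − rank ∂_3 = (18 − 18) − 0 = 0, and there is no ∂_3, so H_2 ≅ 0.

Hence the Betti numbers are b_0 = 1, b_1 = 1, b_2 = 0.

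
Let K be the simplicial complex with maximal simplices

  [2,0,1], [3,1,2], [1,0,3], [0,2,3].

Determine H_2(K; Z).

H_2 ≅ Z.

We work with the vertex ordering 0 < 1 < 2 < 3. The simplices of K, each written with vertices in increasing order, are:

  0-simplices (4): [0], [1], [2], [3]
  1-simplices (6): [0,1], [0,2], [0,3], [1,2], [1,3], [2,3]
  2-simplices (4): [0,1,2], [0,1,3], [0,2,3], [1,2,3]

so the chain groups are C_0 ≅ Z^4, C_1 ≅ Z^6, C_2 ≅ Z^4.

∂_1: C_1 → C_0 maps an edge to its endpoints' difference, ∂[p,q] = q − p.
This gives a 4×6 integer matrix of rank 3; reducing to Smith normal form yields diagonal entries (1,1,1).

Boundary ∂_2: C_2 → C_1 maps a triangle to the signed sum of its edges. For instance
  ∂[1,2,3] = [2,3] − [1,3] + [1,2],
  ∂[0,1,3] = [1,3] − [0,3] + [0,1].
The resulting 6×4 matrix has rank 3, and its Smith normal form has invariant factors (1,1,1).

Reading off H_k = ker ∂_k / im ∂_{k+1}:

  H_2: rank ker ∂_2 − rank ∂_3 = (4 − 3) − 0 = 1, and there is no ∂_3, so H_2 ≅ Z.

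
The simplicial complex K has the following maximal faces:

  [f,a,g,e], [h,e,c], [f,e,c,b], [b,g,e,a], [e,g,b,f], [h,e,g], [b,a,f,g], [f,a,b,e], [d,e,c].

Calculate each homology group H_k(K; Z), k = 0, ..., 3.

Fix the vertex order a < b < c < d < e < f < g < h and write every simplex with vertices in increasing order. Then dim K = 3 and the simplices of K are:

  0-simplices (8): a, b, c, d, e, f, g, h
  1-simplices (18): ab, ae, af, ag, bc, be, bf, bg, cd, ce, cf, ch, de, ef, eg, eh, fg, gh
  2-simplices (16): abe, abf, abg, aef, aeg, afg, bce, bcf, bef, beg, bfg, cde, cef, ceh, efg, egh
  3-simplices (6): abef, abeg, abfg, aefg, bcef, befg

Hence C_0 ≅ Z^8, C_1 ≅ Z^18, C_2 ≅ Z^16, C_3 ≅ Z^6.

∂_1: C_1 → C_0 sends each edge [p,q] (with p < q) to q − p. For instance
  ∂fg = g − f.
The resulting 8×18 matrix has rank 7, and its Smith normal form has invariant factors (1,1,1,1,1,1,1).

∂_2: C_2 → C_1 maps a triangle to the signed sum of its edges. For instance
  ∂cde = de − ce + cd,
  ∂aeg = eg − ag + ae.
The resulting 18×16 matrix has rank 11, and its Smith normal form has invariant factors (1,1,1,1,1,1,1,1,1,1,1).

The boundary map ∂_3: C_3 → C_2 sends each 3-simplex σ to the alternating sum Σ_i (−1)^i (σ with its i-th vertex removed). For instance
  ∂abef = bef − aef + abf − abe,
  ∂aefg = efg − afg + aeg − aef.
As a 16×6 matrix over Z this has rank 5, with invariant factors (1,1,1,1,1).

From H_k ≅ ker(∂_k) / im(∂_{k+1}) we obtain:

  H_0: rank C_0 − rank ∂_1 = 8 − 7 = 1, and the invariant factors of ∂_1 are all 1, so H_0 = Z.
  H_1: rank ker ∂_1 − rank ∂_2 = (18 − 7) − 11 = 0, and the invariant factors of ∂_2 are all 1, so H_1 = 0.
  H_2: rank ker ∂_2 − rank ∂_3 = (16 − 11) − 5 = 0, and the invariant factors of ∂_3 are all 1, so H_2 = 0.
  H_3: rank ker ∂_3 − rank ∂_4 = (6 − 5) − 0 = 1, and there is no ∂_4, so H_3 = Z.

As a check, the Euler characteristic is 8 − 18 + 16 − 6 = 0, which agrees with 1 − 0 + 0 − 1 = 0.

H_0 = Z,  H_1 = 0,  H_2 = 0,  H_3 = Z.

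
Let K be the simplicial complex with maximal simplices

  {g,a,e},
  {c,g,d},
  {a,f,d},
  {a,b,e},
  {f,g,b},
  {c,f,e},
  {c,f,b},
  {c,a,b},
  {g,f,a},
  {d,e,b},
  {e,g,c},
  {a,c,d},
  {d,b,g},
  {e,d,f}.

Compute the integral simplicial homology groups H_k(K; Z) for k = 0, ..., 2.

Fix the vertex order a < b < c < d < e < f < g and write every simplex with vertices in increasing order. Then dim K = 2 and the simplices of K are:

  0-simplices (7): a, b, c, d, e, f, g
  1-simplices (21): ab, ac, ad, ae, af, ag, bc, bd, be, bf, bg, cd, ce, cf, cg, de, df, dg, ef, eg, fg
  2-simplices (14): abc, abe, acd, adf, aeg, afg, bcf, bde, bdg, bfg, cdg, cef, ceg, def

giving chain groups C_0 ≅ Z^7, C_1 ≅ Z^21, C_2 ≅ Z^14.

∂_1: C_1 → C_0 sends each edge [p,q] (with p < q) to q − p.
This gives a 7×21 integer matrix of rank 6; reducing to Smith normal form yields diagonal entries (1,1,1,1,1,1).

Boundary ∂_2: C_2 → C_1 acts by ∂[p,q,r] = [q,r] − [p,r] + [p,q]. For instance
  ∂abc = bc − ac + ab,
  ∂abe = be − ae + ab.
As a 21×14 matrix over Z this has rank 13, with invariant factors (1,1,1,1,1,1,1,1,1,1,1,1,1).

Now H_k = ker ∂_k / im ∂_{k+1}, so:

  H_0: rank C_0 − rank ∂_1 = 7 − 6 = 1, and the invariant factors of ∂_1 are all 1, so H_0 ≅ Z.
  H_1: rank ker ∂_1 − rank ∂_2 = (21 − 6) − 13 = 2, and the invariant factors of ∂_2 are all 1, so H_1 ≅ Z^2.
  H_2: rank ker ∂_2 − rank ∂_3 = (14 − 13) − 0 = 1, and there is no ∂_3, so H_2 ≅ Z.

(K is a triangulation of the torus T^2.)

H_0 ≅ Z,  H_1 ≅ Z^2,  H_2 ≅ Z.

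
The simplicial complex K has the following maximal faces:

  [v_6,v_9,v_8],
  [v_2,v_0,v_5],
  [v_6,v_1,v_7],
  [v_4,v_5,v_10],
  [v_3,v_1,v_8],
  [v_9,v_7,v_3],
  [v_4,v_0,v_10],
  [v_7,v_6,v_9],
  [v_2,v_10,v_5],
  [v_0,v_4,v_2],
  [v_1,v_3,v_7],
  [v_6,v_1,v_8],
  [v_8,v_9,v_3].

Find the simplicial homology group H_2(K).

H_2 ≅ Z.

Order the vertices as v_0 < v_1 < v_2 < v_3 < v_4 < v_5 < v_6 < v_7 < v_8 < v_9 < v_10. Listing each simplex with vertices in this order, K has dimension 2 with simplices:

  0-simplices (11): [v_0], [v_1], [v_2], [v_3], [v_4], [v_5], [v_6], [v_7], [v_8], [v_9], [v_10]
  1-simplices (22): (22 of them)
  2-simplices (13): (13 of them)

so the chain groups are C_0 ≅ Z^11, C_1 ≅ Z^22, C_2 ≅ Z^13.

∂_1: C_1 → C_0 is given by ∂[p,q] = [q] − [p]. For instance
  ∂[v_3,v_8] = [v_8] − [v_3].
The resulting 11×22 matrix has rank 9, and its Smith normal form has invariant factors (1,1,1,1,1,1,1,1,1).

The boundary map ∂_2: C_2 → C_1 sends each 2-simplex [p,q,r] to [q,r] − [p,r] + [p,q]. For instance
  ∂[v_0,v_4,v_10] = [v_4,v_10] − [v_0,v_10] + [v_0,v_4],
  ∂[v_6,v_7,v_9] = [v_7,v_9] − [v_6,v_9] + [v_6,v_7].
The 22×13 boundary matrix has rank 12 and Smith normal form diag(1,1,1,1,1,1,1,1,1,1,1,1).

Reading off H_k = ker ∂_k / im ∂_{k+1}:

  H_2: rank ker ∂_2 − rank ∂_3 = (13 − 12) − 0 = 1, and there is no ∂_3, so H_2 ≅ Z.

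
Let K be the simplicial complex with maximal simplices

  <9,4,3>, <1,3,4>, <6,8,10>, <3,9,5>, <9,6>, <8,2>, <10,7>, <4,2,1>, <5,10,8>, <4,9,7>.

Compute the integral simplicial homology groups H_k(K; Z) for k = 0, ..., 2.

We work with the vertex ordering 1 < 2 < 3 < 4 < 5 < 6 < 7 < 8 < 9 < 10. The simplices of K, each written with vertices in increasing order, are:

  0-simplices (10): [1], [2], [3], [4], [5], [6], [7], [8], [9], [10]
  1-simplices (19): [1,2], [1,3], [1,4], [2,4], [2,8], [3,4], [3,5], [3,9], [4,7], [4,9], [5,8], [5,9], [5,10], [6,8], [6,9], [6,10], [7,9], [7,10], [8,10]
  2-simplices (7): [1,2,4], [1,3,4], [3,4,9], [3,5,9], [4,7,9], [5,8,10], [6,8,10]

Hence C_0 ≅ Z^10, C_1 ≅ Z^19, C_2 ≅ Z^7.

Boundary ∂_1: C_1 → C_0 maps an edge to its endpoints' difference, ∂[p,q] = q − p. For instance
  ∂[7,9] = [9] − [7].
As a 10×19 matrix over Z this has rank 9, with invariant factors (1,1,1,1,1,1,1,1,1).

The boundary map ∂_2: C_2 → C_1 sends each 2-simplex [p,q,r] to [q,r] − [p,r] + [p,q]. For instance
  ∂[5,8,10] = [8,10] − [5,10] + [5,8],
  ∂[3,4,9] = [4,9] − [3,9] + [3,4].
The resulting 19×7 matrix has rank 7, and its Smith normal form has invariant factors (1,1,1,1,1,1,1).

From H_k ≅ ker(∂_k) / im(∂_{k+1}) we obtain:

  H_0: rank C_0 − rank ∂_1 = 10 − 9 = 1, and the invariant factors of ∂_1 are all 1, so H_0 = Z.
  H_1: rank ker ∂_1 − rank ∂_2 = (19 − 9) − 7 = 3, and the invariant factors of ∂_2 are all 1, so H_1 = Z^3.
  H_2: rank ker ∂_2 − rank ∂_3 = (7 − 7) − 0 = 0, and there is no ∂_3, so H_2 = 0.

H_0 = Z,  H_1 = Z^3,  H_2 = 0.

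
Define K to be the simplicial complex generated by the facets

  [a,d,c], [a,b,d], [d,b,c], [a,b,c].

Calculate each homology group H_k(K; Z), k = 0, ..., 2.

Order the vertices as a < b < c < d. Listing each simplex with vertices in this order, K has dimension 2 with simplices:

  0-simplices (4): a, b, c, d
  1-simplices (6): ab, ac, ad, bc, bd, cd
  2-simplices (4): abc, abd, acd, bcd

Hence C_0 ≅ Z^4, C_1 ≅ Z^6, C_2 ≅ Z^4.

∂_1: C_1 → C_0 is given by ∂[p,q] = [q] − [p].
The 4×6 boundary matrix has rank 3 and Smith normal form diag(1,1,1).

Boundary ∂_2: C_2 → C_1 sends each 2-simplex [p,q,r] to [q,r] − [p,r] + [p,q]. For instance
  ∂abc = bc − ac + ab,
  ∂abd = bd − ad + ab.
The resulting 6×4 matrix has rank 3, and its Smith normal form has invariant factors (1,1,1).

Computing H_k = (kernel of ∂_k) / (image of ∂_{k+1}):

  H_0: rank C_0 − rank ∂_1 = 4 − 3 = 1, and the invariant factors of ∂_1 are all 1, so H_0 = Z.
  H_1: rank ker ∂_1 − rank ∂_2 = (6 − 3) − 3 = 0, and the invariant factors of ∂_2 are all 1, so H_1 = 0.
  H_2: rank ker ∂_2 − rank ∂_3 = (4 − 3) − 0 = 1, and there is no ∂_3, so H_2 = Z.

As a check, the Euler characteristic is 4 − 6 + 4 = 2, which agrees with 1 − 0 + 1 = 2.

H_0 ≅ Z,  H_1 = 0,  H_2 ≅ Z.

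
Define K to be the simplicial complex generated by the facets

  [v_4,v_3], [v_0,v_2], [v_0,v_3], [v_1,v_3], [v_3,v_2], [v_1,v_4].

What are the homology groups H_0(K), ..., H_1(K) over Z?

H_0 = Z,  H_1 = Z^2.

Fix the vertex order v_0 < v_1 < v_2 < v_3 < v_4 and write every simplex with vertices in increasing order. Then dim K = 1 and the simplices of K are:

  0-simplices (5): [v_0], [v_1], [v_2], [v_3], [v_4]
  1-simplices (6): [v_0,v_2], [v_0,v_3], [v_1,v_3], [v_1,v_4], [v_2,v_3], [v_3,v_4]

giving chain groups C_0 ≅ Z^5, C_1 ≅ Z^6.

∂_1: C_1 → C_0 sends each edge [p,q] (with p < q) to q − p.
The 5×6 boundary matrix has rank 4 and Smith normal form diag(1,1,1,1).

From H_k ≅ ker(∂_k) / im(∂_{k+1}) we obtain:

  H_0: rank C_0 − rank ∂_1 = 5 − 4 = 1, and the invariant factors of ∂_1 are all 1, so H_0 ≅ Z.
  H_1: rank ker ∂_1 − rank ∂_2 = (6 − 4) − 0 = 2, and there is no ∂_2, so H_1 ≅ Z^2.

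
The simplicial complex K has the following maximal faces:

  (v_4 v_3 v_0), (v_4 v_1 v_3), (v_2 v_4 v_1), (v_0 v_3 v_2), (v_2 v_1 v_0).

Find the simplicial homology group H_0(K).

We work with the vertex ordering v_0 < v_1 < v_2 < v_3 < v_4. The simplices of K, each written with vertices in increasing order, are:

  0-simplices (5): [v_0], [v_1], [v_2], [v_3], [v_4]
  1-simplices (10): [v_0,v_1], [v_0,v_2], [v_0,v_3], [v_0,v_4], [v_1,v_2], [v_1,v_3], [v_1,v_4], [v_2,v_3], [v_2,v_4], [v_3,v_4]
  2-simplices (5): [v_0,v_1,v_2], [v_0,v_2,v_3], [v_0,v_3,v_4], [v_1,v_2,v_4], [v_1,v_3,v_4]

giving chain groups C_0 ≅ Z^5, C_1 ≅ Z^10, C_2 ≅ Z^5.

Boundary ∂_1: C_1 → C_0 maps an edge to its endpoints' difference, ∂[p,q] = q − p. For instance
  ∂[v_0,v_3] = [v_3] − [v_0].
The 5×10 boundary matrix has rank 4 and Smith normal form diag(1,1,1,1).

Boundary ∂_2: C_2 → C_1 sends each 2-simplex [p,q,r] to [q,r] − [p,r] + [p,q]. For instance
  ∂[v_1,v_3,v_4] = [v_3,v_4] − [v_1,v_4] + [v_1,v_3],
  ∂[v_0,v_3,v_4] = [v_3,v_4] − [v_0,v_4] + [v_0,v_3].
The 10×5 boundary matrix has rank 5 and Smith normal form diag(1,1,1,1,1).

Computing H_k = (kernel of ∂_k) / (image of ∂_{k+1}):

  H_0: rank C_0 − rank ∂_1 = 5 − 4 = 1, and the invariant factors of ∂_1 are all 1, so H_0 = Z.

(K is a triangulation of the Möbius band.)

H_0 = Z.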